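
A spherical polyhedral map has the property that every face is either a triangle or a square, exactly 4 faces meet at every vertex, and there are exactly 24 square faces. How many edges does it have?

60

Let x be the number of triangles; then F = 24 + x.
Edge–face incidences: 2E = 4·24 + 3·x = 96 + 3x.
Every vertex has degree 4, so 4V = 2E.
Euler: V − E + F = 2 ⇒ (2E)/4 − E + (24 + x) = 2.
Multiply by 8: 2·(2E) − 4·(2E) + 8·(24 + x) = 16, i.e. 192 + 8x − 2·(96 + 3x) = 16.
Collecting terms: 2x = 16, so x = 8.
Then 2E = 96 + 3·8 = 120, so E = 60, V = 2E/4 = 30, F = 24 + 8 = 32.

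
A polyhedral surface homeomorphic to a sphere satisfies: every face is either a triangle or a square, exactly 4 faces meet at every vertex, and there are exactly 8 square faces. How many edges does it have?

Let x be the number of triangles; then F = 8 + x.
Edge–face incidences: 2E = 4·8 + 3·x = 32 + 3x.
Every vertex has degree 4, so 4V = 2E.
Euler: V − E + F = 2 ⇒ (2E)/4 − E + (8 + x) = 2.
Multiply by 8: 2·(2E) − 4·(2E) + 8·(8 + x) = 16, i.e. 64 + 8x − 2·(32 + 3x) = 16.
Collecting terms: 2x = 16, so x = 8.
Then 2E = 32 + 3·8 = 56, so E = 28, V = 2E/4 = 14, F = 8 + 8 = 16.

28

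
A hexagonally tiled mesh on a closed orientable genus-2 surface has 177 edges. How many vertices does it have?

χ = 2 − 2·2 = -2, and every face is a hexagon so 6F = 2E.
F = 2E/6 = 59. Then V = -2 + E − F = -2 + 177 − 59 = 116.

116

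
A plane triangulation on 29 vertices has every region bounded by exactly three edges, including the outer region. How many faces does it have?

In a plane triangulation 3F = 2E and V − E + F = 2, so F = 2V − 4 = 2·29 − 4 = 54.

54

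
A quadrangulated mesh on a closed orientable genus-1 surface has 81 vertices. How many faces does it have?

χ = 2 − 2·1 = 0, and every face is a square so 4F = 2E.
V − E + F = 0 with E = 4F/2 gives 81 − (4/2 − 1)·F = 0, so F = 81 and E = 162.

81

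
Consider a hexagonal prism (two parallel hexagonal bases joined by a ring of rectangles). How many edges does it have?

18

A prism on an n-gon has two n-gon bases and n rectangular sides: V = 2·6 = 12, E = 3·6 = 18, F = 6 + 2 = 8.
Check: V − E + F = 12 − 18 + 8 = 2.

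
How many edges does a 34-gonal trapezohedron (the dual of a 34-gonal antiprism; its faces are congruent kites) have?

136

The n-trapezohedron (dual of the n-antiprism) has V = 2·34 + 2 = 70, E = 4·34 = 136, F = 2·34 = 68.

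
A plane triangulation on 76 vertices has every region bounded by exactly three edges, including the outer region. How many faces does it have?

In a plane triangulation 3F = 2E and V − E + F = 2, so F = 2V − 4 = 2·76 − 4 = 148.

148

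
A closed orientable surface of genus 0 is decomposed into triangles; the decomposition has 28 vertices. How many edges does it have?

78

χ = 2 − 2·0 = 2, and every face is a triangle so 3F = 2E.
V − E + F = 2 with E = 3F/2 gives 28 − (3/2 − 1)·F = 2, so F = 52 and E = 78.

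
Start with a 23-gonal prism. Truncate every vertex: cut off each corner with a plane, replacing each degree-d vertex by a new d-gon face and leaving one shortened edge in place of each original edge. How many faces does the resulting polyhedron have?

The base solid has V = 46, E = 69, F = 25.
Truncation replaces each original edge-end by a new vertex, so V′ = 2E = 138.
Each original edge survives, and each old vertex of degree d contributes d new edges; summing degrees gives Σd = 2E, so E′ = E + 2E = 3E = 207.
Each original face survives and each original vertex becomes one new face: F′ = F + V = 71.

71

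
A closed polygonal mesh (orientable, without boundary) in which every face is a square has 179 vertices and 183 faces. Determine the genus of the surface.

Every face is a square, so 2E = 4·183 = 732, giving E = 366.
χ = V − E + F = 179 − 366 + 183 = -4.
For a closed orientable surface χ = 2 − 2g, so g = (2 − (-4))/2 = 3.

3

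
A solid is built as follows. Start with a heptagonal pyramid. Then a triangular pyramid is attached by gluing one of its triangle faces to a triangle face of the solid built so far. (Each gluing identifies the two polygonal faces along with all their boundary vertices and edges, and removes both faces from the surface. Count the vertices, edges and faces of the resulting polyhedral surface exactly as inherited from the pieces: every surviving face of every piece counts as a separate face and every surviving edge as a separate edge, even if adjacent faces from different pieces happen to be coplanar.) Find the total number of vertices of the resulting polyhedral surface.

A heptagonal pyramid: V=8, E=14, F=8.
Attach a triangular pyramid (V=4, E=6, F=4) along a 3-gon: merge 3 vertices and 3 edges, delete both glued faces → V=9, E=17, F=10.
Check: V − E + F = 9 − 17 + 10 = 2.

9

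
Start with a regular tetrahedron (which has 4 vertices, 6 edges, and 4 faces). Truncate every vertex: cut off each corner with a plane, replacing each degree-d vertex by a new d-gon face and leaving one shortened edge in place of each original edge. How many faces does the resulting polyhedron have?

Truncation replaces each original edge-end by a new vertex, so V′ = 2E = 12.
Each original edge survives, and each old vertex of degree d contributes d new edges; summing degrees gives Σd = 2E, so E′ = E + 2E = 3E = 18.
Each original face survives and each original vertex becomes one new face: F′ = F + V = 8.

8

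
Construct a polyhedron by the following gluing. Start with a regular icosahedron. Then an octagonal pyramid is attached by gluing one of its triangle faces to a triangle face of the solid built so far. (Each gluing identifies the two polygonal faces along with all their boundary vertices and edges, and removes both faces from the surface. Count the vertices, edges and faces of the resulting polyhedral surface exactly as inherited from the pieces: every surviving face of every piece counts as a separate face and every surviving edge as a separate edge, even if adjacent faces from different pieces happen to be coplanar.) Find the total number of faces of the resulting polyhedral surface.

A regular icosahedron: V=12, E=30, F=20.
Attach an octagonal pyramid (V=9, E=16, F=9) along a 3-gon: merge 3 vertices and 3 edges, delete both glued faces → V=18, E=43, F=27.
Check: V − E + F = 18 − 43 + 27 = 2.

27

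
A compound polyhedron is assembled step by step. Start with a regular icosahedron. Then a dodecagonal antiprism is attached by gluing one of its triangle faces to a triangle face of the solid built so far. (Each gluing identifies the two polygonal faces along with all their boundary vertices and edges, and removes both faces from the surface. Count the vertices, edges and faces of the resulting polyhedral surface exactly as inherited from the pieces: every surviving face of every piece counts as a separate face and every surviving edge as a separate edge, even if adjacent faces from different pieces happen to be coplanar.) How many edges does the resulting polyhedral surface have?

A regular icosahedron: V=12, E=30, F=20.
Attach a dodecagonal antiprism (V=24, E=48, F=26) along a 3-gon: merge 3 vertices and 3 edges, delete both glued faces → V=33, E=75, F=44.
Check: V − E + F = 33 − 75 + 44 = 2.

75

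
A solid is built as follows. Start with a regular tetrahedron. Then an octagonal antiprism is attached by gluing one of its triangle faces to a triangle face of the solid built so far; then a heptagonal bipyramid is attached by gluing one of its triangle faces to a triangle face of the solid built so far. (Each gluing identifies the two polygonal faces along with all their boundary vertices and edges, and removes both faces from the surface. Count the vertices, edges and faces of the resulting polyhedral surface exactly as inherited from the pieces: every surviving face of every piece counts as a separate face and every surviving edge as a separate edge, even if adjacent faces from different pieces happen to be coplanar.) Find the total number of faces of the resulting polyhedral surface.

A regular tetrahedron: V=4, E=6, F=4.
Attach an octagonal antiprism (V=16, E=32, F=18) along a 3-gon: merge 3 vertices and 3 edges, delete both glued faces → V=17, E=35, F=20.
Attach a heptagonal bipyramid (V=9, E=21, F=14) along a 3-gon: merge 3 vertices and 3 edges, delete both glued faces → V=23, E=53, F=32.
Check: V − E + F = 23 − 53 + 32 = 2.

32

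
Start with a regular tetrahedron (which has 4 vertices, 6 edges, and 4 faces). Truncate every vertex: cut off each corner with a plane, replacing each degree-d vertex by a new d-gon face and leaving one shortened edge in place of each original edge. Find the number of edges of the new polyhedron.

Truncation replaces each original edge-end by a new vertex, so V′ = 2E = 12.
Each original edge survives, and each old vertex of degree d contributes d new edges; summing degrees gives Σd = 2E, so E′ = E + 2E = 3E = 18.
Each original face survives and each original vertex becomes one new face: F′ = F + V = 8.

18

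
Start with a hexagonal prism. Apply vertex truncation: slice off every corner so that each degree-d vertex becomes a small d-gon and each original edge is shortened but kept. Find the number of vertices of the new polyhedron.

36

The base solid has V = 12, E = 18, F = 8.
Truncation replaces each original edge-end by a new vertex, so V′ = 2E = 36.
Each original edge survives, and each old vertex of degree d contributes d new edges; summing degrees gives Σd = 2E, so E′ = E + 2E = 3E = 54.
Each original face survives and each original vertex becomes one new face: F′ = F + V = 20.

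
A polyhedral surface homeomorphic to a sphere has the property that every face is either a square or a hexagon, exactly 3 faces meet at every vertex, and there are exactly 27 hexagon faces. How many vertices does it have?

62

Let x be the number of squares; then F = 27 + x.
Edge–face incidences: 2E = 6·27 + 4·x = 162 + 4x.
Every vertex has degree 3, so 3V = 2E.
Euler: V − E + F = 2 ⇒ (2E)/3 − E + (27 + x) = 2.
Multiply by 6: 2·(2E) − 3·(2E) + 6·(27 + x) = 12, i.e. 162 + 6x − (162 + 4x) = 12.
Collecting terms: 2x = 12, so x = 6.
Then 2E = 162 + 4·6 = 186, so E = 93, V = 2E/3 = 62, F = 27 + 6 = 33.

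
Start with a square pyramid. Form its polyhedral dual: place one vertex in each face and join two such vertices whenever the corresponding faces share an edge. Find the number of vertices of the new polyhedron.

5

The base solid has V = 5, E = 8, F = 5.
The dual swaps V and F and preserves E: V′ = F = 5, E′ = E = 8, F′ = V = 5.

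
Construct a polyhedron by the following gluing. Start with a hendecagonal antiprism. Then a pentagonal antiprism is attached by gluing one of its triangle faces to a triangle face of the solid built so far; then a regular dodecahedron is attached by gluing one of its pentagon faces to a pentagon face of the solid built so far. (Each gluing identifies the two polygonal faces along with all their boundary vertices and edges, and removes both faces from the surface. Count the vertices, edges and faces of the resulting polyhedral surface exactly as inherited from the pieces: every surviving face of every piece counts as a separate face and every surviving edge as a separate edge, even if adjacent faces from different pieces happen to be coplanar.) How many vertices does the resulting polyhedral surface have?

44

A hendecagonal antiprism: V=22, E=44, F=24.
Attach a pentagonal antiprism (V=10, E=20, F=12) along a 3-gon: merge 3 vertices and 3 edges, delete both glued faces → V=29, E=61, F=34.
Attach a regular dodecahedron (V=20, E=30, F=12) along a 5-gon: merge 5 vertices and 5 edges, delete both glued faces → V=44, E=86, F=44.
Check: V − E + F = 44 − 86 + 44 = 2.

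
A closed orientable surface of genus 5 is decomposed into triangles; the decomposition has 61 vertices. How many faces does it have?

χ = 2 − 2·5 = -8, and every face is a triangle so 3F = 2E.
V − E + F = -8 with E = 3F/2 gives 61 − (3/2 − 1)·F = -8, so F = 138 and E = 207.

138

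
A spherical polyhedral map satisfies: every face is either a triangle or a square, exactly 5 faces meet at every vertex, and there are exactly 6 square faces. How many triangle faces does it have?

Let x be the number of triangles; then F = 6 + x.
Edge–face incidences: 2E = 4·6 + 3·x = 24 + 3x.
Every vertex has degree 5, so 5V = 2E.
Euler: V − E + F = 2 ⇒ (2E)/5 − E + (6 + x) = 2.
Multiply by 10: 2·(2E) − 5·(2E) + 10·(6 + x) = 20, i.e. 60 + 10x − 3·(24 + 3x) = 20.
Collecting terms: x − 12 = 20, so x = 32.
Then 2E = 24 + 3·32 = 120, so E = 60, V = 2E/5 = 24, F = 6 + 32 = 38.

32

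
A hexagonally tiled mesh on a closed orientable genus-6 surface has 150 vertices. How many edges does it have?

240

χ = 2 − 2·6 = -10, and every face is a hexagon so 6F = 2E.
V − E + F = -10 with E = 6F/2 gives 150 − (6/2 − 1)·F = -10, so F = 80 and E = 240.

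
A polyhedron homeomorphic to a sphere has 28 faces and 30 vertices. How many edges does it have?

Here V − E + F = 2.
E = V + F − (2) = 30 + 28 − (2) = 56.

56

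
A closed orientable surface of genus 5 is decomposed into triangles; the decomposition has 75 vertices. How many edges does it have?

χ = 2 − 2·5 = -8, and every face is a triangle so 3F = 2E.
V − E + F = -8 with E = 3F/2 gives 75 − (3/2 − 1)·F = -8, so F = 166 and E = 249.

249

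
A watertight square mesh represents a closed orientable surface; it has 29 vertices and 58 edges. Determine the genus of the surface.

Every face is a square and each edge borders two faces, so 4F = 2·58, giving F = 29.
χ = V − E + F = 29 − 58 + 29 = 0.
For a closed orientable surface χ = 2 − 2g, so g = (2 − (0))/2 = 1.

1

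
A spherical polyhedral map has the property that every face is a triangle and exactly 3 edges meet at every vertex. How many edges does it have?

6

Each face has 3 edges and each edge borders two faces, so 2E = 3F.
Each vertex has degree 3, so 3V = 2E and hence V = 3F/3.
Euler: V − E + F = 2 ⇒ (3F/3) − (3F/2) + F = 2.
Multiply by 6: (6 − 9 + 6)F = 12, i.e. 3F = 12.
So F = 4, E = 3·4/2 = 6, V = 3·4/3 = 4.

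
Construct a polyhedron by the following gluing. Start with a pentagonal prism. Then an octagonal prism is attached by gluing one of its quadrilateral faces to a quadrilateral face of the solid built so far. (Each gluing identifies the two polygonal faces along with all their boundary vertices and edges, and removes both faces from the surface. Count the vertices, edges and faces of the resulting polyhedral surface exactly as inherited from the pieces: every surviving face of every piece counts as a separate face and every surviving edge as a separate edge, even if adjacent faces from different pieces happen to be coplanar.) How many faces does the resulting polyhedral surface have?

15

A pentagonal prism: V=10, E=15, F=7.
Attach an octagonal prism (V=16, E=24, F=10) along a 4-gon: merge 4 vertices and 4 edges, delete both glued faces → V=22, E=35, F=15.
Check: V − E + F = 22 − 35 + 15 = 2.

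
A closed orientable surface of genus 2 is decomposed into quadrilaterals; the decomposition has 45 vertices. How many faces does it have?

χ = 2 − 2·2 = -2, and every face is a square so 4F = 2E.
V − E + F = -2 with E = 4F/2 gives 45 − (4/2 − 1)·F = -2, so F = 47 and E = 94.

47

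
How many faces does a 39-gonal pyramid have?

A pyramid on an n-gon base has one n-gon and n triangles: V = 39 + 1 = 40, E = 2·39 = 78, F = 39 + 1 = 40.
Check: V − E + F = 40 − 78 + 40 = 2.

40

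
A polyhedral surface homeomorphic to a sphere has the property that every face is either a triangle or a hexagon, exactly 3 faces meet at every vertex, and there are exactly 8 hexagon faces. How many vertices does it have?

Let x be the number of triangles; then F = 8 + x.
Edge–face incidences: 2E = 6·8 + 3·x = 48 + 3x.
Every vertex has degree 3, so 3V = 2E.
Euler: V − E + F = 2 ⇒ (2E)/3 − E + (8 + x) = 2.
Multiply by 6: 2·(2E) − 3·(2E) + 6·(8 + x) = 12, i.e. 48 + 6x − (48 + 3x) = 12.
Collecting terms: 3x = 12, so x = 4.
Then 2E = 48 + 3·4 = 60, so E = 30, V = 2E/3 = 20, F = 8 + 4 = 12.

20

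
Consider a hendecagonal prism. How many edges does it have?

A prism on an n-gon has two n-gon bases and n rectangular sides: V = 2·11 = 22, E = 3·11 = 33, F = 11 + 2 = 13.

33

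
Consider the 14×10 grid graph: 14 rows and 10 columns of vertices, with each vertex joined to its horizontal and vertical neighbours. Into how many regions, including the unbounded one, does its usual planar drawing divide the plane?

118

The grid has V = 14·10 = 140 vertices and E = 14·9 + 10·13 = 256 edges.
F = 2 − V + E = 2 − 140 + 256 = 118.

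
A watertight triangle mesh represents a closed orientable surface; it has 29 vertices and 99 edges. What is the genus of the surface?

3

Every face is a triangle and each edge borders two faces, so 3F = 2·99, giving F = 66.
χ = V − E + F = 29 − 99 + 66 = -4.
For a closed orientable surface χ = 2 − 2g, so g = (2 − (-4))/2 = 3.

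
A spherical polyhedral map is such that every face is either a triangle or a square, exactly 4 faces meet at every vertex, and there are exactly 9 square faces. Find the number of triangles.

8

Let x be the number of triangles; then F = 9 + x.
Edge–face incidences: 2E = 4·9 + 3·x = 36 + 3x.
Every vertex has degree 4, so 4V = 2E.
Euler: V − E + F = 2 ⇒ (2E)/4 − E + (9 + x) = 2.
Multiply by 8: 2·(2E) − 4·(2E) + 8·(9 + x) = 16, i.e. 72 + 8x − 2·(36 + 3x) = 16.
Collecting terms: 2x = 16, so x = 8.
Then 2E = 36 + 3·8 = 60, so E = 30, V = 2E/4 = 15, F = 9 + 8 = 17.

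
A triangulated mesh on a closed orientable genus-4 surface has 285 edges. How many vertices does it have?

χ = 2 − 2·4 = -6, and every face is a triangle so 3F = 2E.
F = 2E/3 = 190. Then V = -6 + E − F = -6 + 285 − 190 = 89.

89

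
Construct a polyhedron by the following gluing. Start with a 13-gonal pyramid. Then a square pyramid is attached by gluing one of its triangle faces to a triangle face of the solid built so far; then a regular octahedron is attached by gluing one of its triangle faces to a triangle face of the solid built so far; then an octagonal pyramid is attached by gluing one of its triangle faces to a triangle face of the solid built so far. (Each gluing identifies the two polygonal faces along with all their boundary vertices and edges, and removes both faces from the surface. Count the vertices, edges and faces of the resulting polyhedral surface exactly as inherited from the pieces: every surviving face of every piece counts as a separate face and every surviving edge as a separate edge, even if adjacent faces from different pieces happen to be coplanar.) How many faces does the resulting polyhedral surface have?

30

A 13-gonal pyramid: V=14, E=26, F=14.
Attach a square pyramid (V=5, E=8, F=5) along a 3-gon: merge 3 vertices and 3 edges, delete both glued faces → V=16, E=31, F=17.
Attach a regular octahedron (V=6, E=12, F=8) along a 3-gon: merge 3 vertices and 3 edges, delete both glued faces → V=19, E=40, F=23.
Attach an octagonal pyramid (V=9, E=16, F=9) along a 3-gon: merge 3 vertices and 3 edges, delete both glued faces → V=25, E=53, F=30.
Check: V − E + F = 25 − 53 + 30 = 2.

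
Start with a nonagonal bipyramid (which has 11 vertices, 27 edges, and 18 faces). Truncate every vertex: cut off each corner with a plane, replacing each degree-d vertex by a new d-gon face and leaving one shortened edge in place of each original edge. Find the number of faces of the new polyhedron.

Truncation replaces each original edge-end by a new vertex, so V′ = 2E = 54.
Each original edge survives, and each old vertex of degree d contributes d new edges; summing degrees gives Σd = 2E, so E′ = E + 2E = 3E = 81.
Each original face survives and each original vertex becomes one new face: F′ = F + V = 29.

29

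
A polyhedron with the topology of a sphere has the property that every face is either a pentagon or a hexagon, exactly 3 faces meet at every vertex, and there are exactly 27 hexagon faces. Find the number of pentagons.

Let x be the number of pentagons; then F = 27 + x.
Edge–face incidences: 2E = 6·27 + 5·x = 162 + 5x.
Every vertex has degree 3, so 3V = 2E.
Euler: V − E + F = 2 ⇒ (2E)/3 − E + (27 + x) = 2.
Multiply by 6: 2·(2E) − 3·(2E) + 6·(27 + x) = 12, i.e. 162 + 6x − (162 + 5x) = 12.
Collecting terms: x = 12.
Then 2E = 162 + 5·12 = 222, so E = 111, V = 2E/3 = 74, F = 27 + 12 = 39.

12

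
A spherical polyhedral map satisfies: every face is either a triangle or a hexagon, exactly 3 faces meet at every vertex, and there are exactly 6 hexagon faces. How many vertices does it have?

16

Let x be the number of triangles; then F = 6 + x.
Edge–face incidences: 2E = 6·6 + 3·x = 36 + 3x.
Every vertex has degree 3, so 3V = 2E.
Euler: V − E + F = 2 ⇒ (2E)/3 − E + (6 + x) = 2.
Multiply by 6: 2·(2E) − 3·(2E) + 6·(6 + x) = 12, i.e. 36 + 6x − (36 + 3x) = 12.
Collecting terms: 3x = 12, so x = 4.
Then 2E = 36 + 3·4 = 48, so E = 24, V = 2E/3 = 16, F = 6 + 4 = 10.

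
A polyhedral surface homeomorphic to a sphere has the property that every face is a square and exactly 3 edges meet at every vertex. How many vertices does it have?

Each face has 4 edges and each edge borders two faces, so 2E = 4F.
Each vertex has degree 3, so 3V = 2E and hence V = 4F/3.
Euler: V − E + F = 2 ⇒ (4F/3) − (4F/2) + F = 2.
Multiply by 6: (8 − 12 + 6)F = 12, i.e. 2F = 12.
So F = 6, E = 4·6/2 = 12, V = 4·6/3 = 8.

8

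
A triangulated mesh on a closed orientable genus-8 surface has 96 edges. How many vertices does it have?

χ = 2 − 2·8 = -14, and every face is a triangle so 3F = 2E.
F = 2E/3 = 64. Then V = -14 + E − F = -14 + 96 − 64 = 18.

18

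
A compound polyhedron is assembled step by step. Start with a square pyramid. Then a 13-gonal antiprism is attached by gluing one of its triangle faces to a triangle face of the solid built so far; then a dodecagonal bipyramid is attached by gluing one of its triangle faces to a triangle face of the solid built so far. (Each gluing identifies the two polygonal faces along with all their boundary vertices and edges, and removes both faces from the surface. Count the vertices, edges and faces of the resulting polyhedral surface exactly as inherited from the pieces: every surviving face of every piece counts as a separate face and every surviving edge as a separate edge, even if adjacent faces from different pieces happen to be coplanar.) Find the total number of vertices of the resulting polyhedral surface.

39

A square pyramid: V=5, E=8, F=5.
Attach a 13-gonal antiprism (V=26, E=52, F=28) along a 3-gon: merge 3 vertices and 3 edges, delete both glued faces → V=28, E=57, F=31.
Attach a dodecagonal bipyramid (V=14, E=36, F=24) along a 3-gon: merge 3 vertices and 3 edges, delete both glued faces → V=39, E=90, F=53.
Check: V − E + F = 39 − 90 + 53 = 2.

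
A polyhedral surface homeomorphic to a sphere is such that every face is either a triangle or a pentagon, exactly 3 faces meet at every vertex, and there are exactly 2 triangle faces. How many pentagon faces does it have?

Let x be the number of pentagons; then F = 2 + x.
Edge–face incidences: 2E = 3·2 + 5·x = 6 + 5x.
Every vertex has degree 3, so 3V = 2E.
Euler: V − E + F = 2 ⇒ (2E)/3 − E + (2 + x) = 2.
Multiply by 6: 2·(2E) − 3·(2E) + 6·(2 + x) = 12, i.e. 12 + 6x − (6 + 5x) = 12.
Collecting terms: x + 6 = 12, so x = 6.
Then 2E = 6 + 5·6 = 36, so E = 18, V = 2E/3 = 12, F = 2 + 6 = 8.

6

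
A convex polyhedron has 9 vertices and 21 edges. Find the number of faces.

Here V − E + F = 2.
F = 2 − V + E = 2 − 9 + 21 = 14.

14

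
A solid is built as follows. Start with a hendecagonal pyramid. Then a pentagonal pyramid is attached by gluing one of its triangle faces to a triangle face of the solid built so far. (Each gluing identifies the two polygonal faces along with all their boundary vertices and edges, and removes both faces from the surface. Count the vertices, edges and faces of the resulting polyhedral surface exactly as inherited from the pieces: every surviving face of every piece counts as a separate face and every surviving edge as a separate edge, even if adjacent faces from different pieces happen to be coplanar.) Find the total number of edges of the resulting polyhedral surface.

A hendecagonal pyramid: V=12, E=22, F=12.
Attach a pentagonal pyramid (V=6, E=10, F=6) along a 3-gon: merge 3 vertices and 3 edges, delete both glued faces → V=15, E=29, F=16.
Check: V − E + F = 15 − 29 + 16 = 2.

29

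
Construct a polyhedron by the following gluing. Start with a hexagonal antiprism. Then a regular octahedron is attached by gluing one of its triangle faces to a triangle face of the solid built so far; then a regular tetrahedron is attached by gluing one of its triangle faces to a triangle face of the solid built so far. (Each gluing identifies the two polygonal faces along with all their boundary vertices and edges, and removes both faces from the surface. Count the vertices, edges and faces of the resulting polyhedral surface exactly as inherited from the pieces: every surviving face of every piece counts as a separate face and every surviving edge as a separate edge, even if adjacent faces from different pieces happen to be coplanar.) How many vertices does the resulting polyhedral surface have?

A hexagonal antiprism: V=12, E=24, F=14.
Attach a regular octahedron (V=6, E=12, F=8) along a 3-gon: merge 3 vertices and 3 edges, delete both glued faces → V=15, E=33, F=20.
Attach a regular tetrahedron (V=4, E=6, F=4) along a 3-gon: merge 3 vertices and 3 edges, delete both glued faces → V=16, E=36, F=22.
Check: V − E + F = 16 − 36 + 22 = 2.

16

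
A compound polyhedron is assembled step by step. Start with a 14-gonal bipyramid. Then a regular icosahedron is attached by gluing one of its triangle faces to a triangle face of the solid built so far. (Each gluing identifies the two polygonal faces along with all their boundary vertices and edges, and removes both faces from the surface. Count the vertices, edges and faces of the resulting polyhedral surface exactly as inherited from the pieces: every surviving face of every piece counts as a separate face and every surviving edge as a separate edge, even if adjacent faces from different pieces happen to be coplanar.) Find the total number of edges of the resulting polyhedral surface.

69

A 14-gonal bipyramid: V=16, E=42, F=28.
Attach a regular icosahedron (V=12, E=30, F=20) along a 3-gon: merge 3 vertices and 3 edges, delete both glued faces → V=25, E=69, F=46.
Check: V − E + F = 25 − 69 + 46 = 2.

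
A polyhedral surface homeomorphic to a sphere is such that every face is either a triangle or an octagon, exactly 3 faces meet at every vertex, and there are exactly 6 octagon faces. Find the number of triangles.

Let x be the number of triangles; then F = 6 + x.
Edge–face incidences: 2E = 8·6 + 3·x = 48 + 3x.
Every vertex has degree 3, so 3V = 2E.
Euler: V − E + F = 2 ⇒ (2E)/3 − E + (6 + x) = 2.
Multiply by 6: 2·(2E) − 3·(2E) + 6·(6 + x) = 12, i.e. 36 + 6x − (48 + 3x) = 12.
Collecting terms: 3x − 12 = 12, so 3x = 24, so x = 8.
Then 2E = 48 + 3·8 = 72, so E = 36, V = 2E/3 = 24, F = 6 + 8 = 14.

8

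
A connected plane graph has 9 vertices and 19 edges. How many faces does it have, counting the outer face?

Euler's formula for a connected plane graph: V − E + F = 2, so F = 2 − 9 + 19 = 12.

12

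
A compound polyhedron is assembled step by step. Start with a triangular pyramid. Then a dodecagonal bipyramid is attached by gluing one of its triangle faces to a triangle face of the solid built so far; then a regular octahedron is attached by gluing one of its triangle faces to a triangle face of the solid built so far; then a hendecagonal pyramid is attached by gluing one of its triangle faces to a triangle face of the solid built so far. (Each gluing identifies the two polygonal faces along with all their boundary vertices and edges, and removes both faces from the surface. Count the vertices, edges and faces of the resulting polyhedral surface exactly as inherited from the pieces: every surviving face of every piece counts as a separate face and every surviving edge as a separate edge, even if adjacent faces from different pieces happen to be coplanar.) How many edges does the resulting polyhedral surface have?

67

A triangular pyramid: V=4, E=6, F=4.
Attach a dodecagonal bipyramid (V=14, E=36, F=24) along a 3-gon: merge 3 vertices and 3 edges, delete both glued faces → V=15, E=39, F=26.
Attach a regular octahedron (V=6, E=12, F=8) along a 3-gon: merge 3 vertices and 3 edges, delete both glued faces → V=18, E=48, F=32.
Attach a hendecagonal pyramid (V=12, E=22, F=12) along a 3-gon: merge 3 vertices and 3 edges, delete both glued faces → V=27, E=67, F=42.
Check: V − E + F = 27 − 67 + 42 = 2.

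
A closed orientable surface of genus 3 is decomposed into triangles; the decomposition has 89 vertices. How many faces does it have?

186

χ = 2 − 2·3 = -4, and every face is a triangle so 3F = 2E.
V − E + F = -4 with E = 3F/2 gives 89 − (3/2 − 1)·F = -4, so F = 186 and E = 279.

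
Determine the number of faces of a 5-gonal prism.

7

A prism on an n-gon has two n-gon bases and n rectangular sides: V = 2·5 = 10, E = 3·5 = 15, F = 5 + 2 = 7.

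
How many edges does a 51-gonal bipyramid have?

A bipyramid over an n-gon has 2n triangular faces and n + 2 vertices: V = 51 + 2 = 53, E = 3·51 = 153, F = 2·51 = 102.

153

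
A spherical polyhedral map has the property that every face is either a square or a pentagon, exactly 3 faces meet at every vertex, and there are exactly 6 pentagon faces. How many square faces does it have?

3

Let x be the number of squares; then F = 6 + x.
Edge–face incidences: 2E = 5·6 + 4·x = 30 + 4x.
Every vertex has degree 3, so 3V = 2E.
Euler: V − E + F = 2 ⇒ (2E)/3 − E + (6 + x) = 2.
Multiply by 6: 2·(2E) − 3·(2E) + 6·(6 + x) = 12, i.e. 36 + 6x − (30 + 4x) = 12.
Collecting terms: 2x + 6 = 12, so 2x = 6, so x = 3.
Then 2E = 30 + 4·3 = 42, so E = 21, V = 2E/3 = 14, F = 6 + 3 = 9.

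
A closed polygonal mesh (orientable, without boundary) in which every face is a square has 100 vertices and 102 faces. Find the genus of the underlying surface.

Every face is a square, so 2E = 4·102 = 408, giving E = 204.
χ = V − E + F = 100 − 204 + 102 = -2.
For a closed orientable surface χ = 2 − 2g, so g = (2 − (-2))/2 = 2.

2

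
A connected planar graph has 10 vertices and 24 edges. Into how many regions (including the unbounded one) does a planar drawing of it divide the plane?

16

Euler's formula for a connected plane graph: V − E + F = 2, so F = 2 − 10 + 24 = 16.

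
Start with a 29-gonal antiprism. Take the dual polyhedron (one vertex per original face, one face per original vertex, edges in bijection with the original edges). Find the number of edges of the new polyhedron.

The base solid has V = 58, E = 116, F = 60.
The dual swaps V and F and preserves E: V′ = F = 60, E′ = E = 116, F′ = V = 58.

116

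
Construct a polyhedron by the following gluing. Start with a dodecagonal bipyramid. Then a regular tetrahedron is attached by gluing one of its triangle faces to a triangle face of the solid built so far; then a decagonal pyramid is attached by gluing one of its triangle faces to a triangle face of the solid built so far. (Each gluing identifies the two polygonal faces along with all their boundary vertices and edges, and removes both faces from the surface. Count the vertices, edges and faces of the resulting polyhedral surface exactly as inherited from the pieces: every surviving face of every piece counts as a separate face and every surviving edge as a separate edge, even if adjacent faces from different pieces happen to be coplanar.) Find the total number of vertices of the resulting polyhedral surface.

A dodecagonal bipyramid: V=14, E=36, F=24.
Attach a regular tetrahedron (V=4, E=6, F=4) along a 3-gon: merge 3 vertices and 3 edges, delete both glued faces → V=15, E=39, F=26.
Attach a decagonal pyramid (V=11, E=20, F=11) along a 3-gon: merge 3 vertices and 3 edges, delete both glued faces → V=23, E=56, F=35.
Check: V − E + F = 23 − 56 + 35 = 2.

23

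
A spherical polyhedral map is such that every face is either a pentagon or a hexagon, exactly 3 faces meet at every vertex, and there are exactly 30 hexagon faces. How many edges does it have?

120

Let x be the number of pentagons; then F = 30 + x.
Edge–face incidences: 2E = 6·30 + 5·x = 180 + 5x.
Every vertex has degree 3, so 3V = 2E.
Euler: V − E + F = 2 ⇒ (2E)/3 − E + (30 + x) = 2.
Multiply by 6: 2·(2E) − 3·(2E) + 6·(30 + x) = 12, i.e. 180 + 6x − (180 + 5x) = 12.
Collecting terms: x = 12.
Then 2E = 180 + 5·12 = 240, so E = 120, V = 2E/3 = 80, F = 30 + 12 = 42.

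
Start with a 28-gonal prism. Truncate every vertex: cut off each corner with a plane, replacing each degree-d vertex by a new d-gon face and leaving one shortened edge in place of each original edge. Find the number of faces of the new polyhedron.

The base solid has V = 56, E = 84, F = 30.
Truncation replaces each original edge-end by a new vertex, so V′ = 2E = 168.
Each original edge survives, and each old vertex of degree d contributes d new edges; summing degrees gives Σd = 2E, so E′ = E + 2E = 3E = 252.
Each original face survives and each original vertex becomes one new face: F′ = F + V = 86.

86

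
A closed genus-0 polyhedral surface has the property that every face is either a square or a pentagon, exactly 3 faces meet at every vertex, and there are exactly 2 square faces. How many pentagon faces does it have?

8

Let x be the number of pentagons; then F = 2 + x.
Edge–face incidences: 2E = 4·2 + 5·x = 8 + 5x.
Every vertex has degree 3, so 3V = 2E.
Euler: V − E + F = 2 ⇒ (2E)/3 − E + (2 + x) = 2.
Multiply by 6: 2·(2E) − 3·(2E) + 6·(2 + x) = 12, i.e. 12 + 6x − (8 + 5x) = 12.
Collecting terms: x + 4 = 12, so x = 8.
Then 2E = 8 + 5·8 = 48, so E = 24, V = 2E/3 = 16, F = 2 + 8 = 10.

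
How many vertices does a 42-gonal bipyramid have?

A bipyramid over an n-gon has 2n triangular faces and n + 2 vertices: V = 42 + 2 = 44, E = 3·42 = 126, F = 2·42 = 84.
Check: V − E + F = 44 − 126 + 84 = 2.

44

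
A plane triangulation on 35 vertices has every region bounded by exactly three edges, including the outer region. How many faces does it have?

In a plane triangulation 3F = 2E and V − E + F = 2, so F = 2V − 4 = 2·35 − 4 = 66.

66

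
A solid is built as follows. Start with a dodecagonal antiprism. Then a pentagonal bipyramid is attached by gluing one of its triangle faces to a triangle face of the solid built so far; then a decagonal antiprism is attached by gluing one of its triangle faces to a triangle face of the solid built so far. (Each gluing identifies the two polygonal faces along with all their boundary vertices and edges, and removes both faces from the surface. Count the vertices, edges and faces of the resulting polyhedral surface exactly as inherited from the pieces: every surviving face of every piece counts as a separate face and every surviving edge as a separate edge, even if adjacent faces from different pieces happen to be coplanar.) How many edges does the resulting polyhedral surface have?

A dodecagonal antiprism: V=24, E=48, F=26.
Attach a pentagonal bipyramid (V=7, E=15, F=10) along a 3-gon: merge 3 vertices and 3 edges, delete both glued faces → V=28, E=60, F=34.
Attach a decagonal antiprism (V=20, E=40, F=22) along a 3-gon: merge 3 vertices and 3 edges, delete both glued faces → V=45, E=97, F=54.
Check: V − E + F = 45 − 97 + 54 = 2.

97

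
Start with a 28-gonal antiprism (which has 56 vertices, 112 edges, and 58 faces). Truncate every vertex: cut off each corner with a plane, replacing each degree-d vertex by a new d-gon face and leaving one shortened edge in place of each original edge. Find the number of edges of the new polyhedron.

Truncation replaces each original edge-end by a new vertex, so V′ = 2E = 224.
Each original edge survives, and each old vertex of degree d contributes d new edges; summing degrees gives Σd = 2E, so E′ = E + 2E = 3E = 336.
Each original face survives and each original vertex becomes one new face: F′ = F + V = 114.

336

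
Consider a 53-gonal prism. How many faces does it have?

A prism on an n-gon has two n-gon bases and n rectangular sides: V = 2·53 = 106, E = 3·53 = 159, F = 53 + 2 = 55.

55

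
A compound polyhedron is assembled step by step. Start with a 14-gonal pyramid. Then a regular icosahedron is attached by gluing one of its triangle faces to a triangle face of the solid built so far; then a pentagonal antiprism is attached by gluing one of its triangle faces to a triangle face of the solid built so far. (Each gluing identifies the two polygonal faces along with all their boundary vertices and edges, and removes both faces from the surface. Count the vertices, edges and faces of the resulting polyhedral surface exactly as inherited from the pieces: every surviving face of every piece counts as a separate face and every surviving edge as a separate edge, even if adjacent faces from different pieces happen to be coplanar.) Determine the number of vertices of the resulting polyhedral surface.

A 14-gonal pyramid: V=15, E=28, F=15.
Attach a regular icosahedron (V=12, E=30, F=20) along a 3-gon: merge 3 vertices and 3 edges, delete both glued faces → V=24, E=55, F=33.
Attach a pentagonal antiprism (V=10, E=20, F=12) along a 3-gon: merge 3 vertices and 3 edges, delete both glued faces → V=31, E=72, F=43.
Check: V − E + F = 31 − 72 + 43 = 2.

31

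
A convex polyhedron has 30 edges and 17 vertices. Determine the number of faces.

15

Here V − E + F = 2.
F = 2 − V + E = 2 − 17 + 30 = 15.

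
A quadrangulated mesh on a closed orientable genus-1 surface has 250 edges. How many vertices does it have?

χ = 2 − 2·1 = 0, and every face is a square so 4F = 2E.
F = 2E/4 = 125. Then V = 0 + E − F = 0 + 250 − 125 = 125.

125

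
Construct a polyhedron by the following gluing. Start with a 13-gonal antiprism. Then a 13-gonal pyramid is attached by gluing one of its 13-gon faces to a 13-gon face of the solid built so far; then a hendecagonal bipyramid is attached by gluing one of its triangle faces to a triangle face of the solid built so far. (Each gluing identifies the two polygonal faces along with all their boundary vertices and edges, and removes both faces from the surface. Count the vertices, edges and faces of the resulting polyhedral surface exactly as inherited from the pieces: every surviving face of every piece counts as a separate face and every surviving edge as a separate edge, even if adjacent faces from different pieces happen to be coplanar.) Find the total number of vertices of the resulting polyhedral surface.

37

A 13-gonal antiprism: V=26, E=52, F=28.
Attach a 13-gonal pyramid (V=14, E=26, F=14) along a 13-gon: merge 13 vertices and 13 edges, delete both glued faces → V=27, E=65, F=40.
Attach a hendecagonal bipyramid (V=13, E=33, F=22) along a 3-gon: merge 3 vertices and 3 edges, delete both glued faces → V=37, E=95, F=60.
Check: V − E + F = 37 − 95 + 60 = 2.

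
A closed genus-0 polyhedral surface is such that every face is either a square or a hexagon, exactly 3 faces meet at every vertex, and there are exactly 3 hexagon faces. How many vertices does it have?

14

Let x be the number of squares; then F = 3 + x.
Edge–face incidences: 2E = 6·3 + 4·x = 18 + 4x.
Every vertex has degree 3, so 3V = 2E.
Euler: V − E + F = 2 ⇒ (2E)/3 − E + (3 + x) = 2.
Multiply by 6: 2·(2E) − 3·(2E) + 6·(3 + x) = 12, i.e. 18 + 6x − (18 + 4x) = 12.
Collecting terms: 2x = 12, so x = 6.
Then 2E = 18 + 4·6 = 42, so E = 21, V = 2E/3 = 14, F = 3 + 6 = 9.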